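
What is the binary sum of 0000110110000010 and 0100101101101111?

Add column by column from the right: bit + bit + carry-in; write the sum mod 2, carry 1 when the sum is 2 or 3.
carry:  0001111000011100
        0000110110000010
+       0100101101101111
------------------------
       00101100011110001
(the carry out of the leftmost column, 0, becomes the leading bit)
Decimal check:
  0000110110000010 = 2048 + 1024 + 256 + 128 + 2 = 3458
  0100101101101111 = 16384 + 2048 + 512 + 256 + 64 + 32 + 8 + 4 + 2 + 1 = 19311
  3458 + 19311 = 22769, and 00101100011110001 = 16384 + 4096 + 2048 + 128 + 64 + 32 + 16 + 1 = 22769 ✓



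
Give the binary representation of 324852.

Using repeated division by 2:
324852 ÷ 2 = 162426 remainder 0
162426 ÷ 2 = 81213 remainder 0
81213 ÷ 2 = 40606 remainder 1
40606 ÷ 2 = 20303 remainder 0
20303 ÷ 2 = 10151 remainder 1
10151 ÷ 2 = 5075 remainder 1
5075 ÷ 2 = 2537 remainder 1
2537 ÷ 2 = 1268 remainder 1
1268 ÷ 2 = 634 remainder 0
634 ÷ 2 = 317 remainder 0
317 ÷ 2 = 158 remainder 1
158 ÷ 2 = 79 remainder 0
79 ÷ 2 = 39 remainder 1
39 ÷ 2 = 19 remainder 1
19 ÷ 2 = 9 remainder 1
9 ÷ 2 = 4 remainder 1
4 ÷ 2 = 2 remainder 0
2 ÷ 2 = 1 remainder 0
1 ÷ 2 = 0 remainder 1
Reading remainders bottom to top: 1001111010011110100



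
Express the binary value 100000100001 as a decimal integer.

Sum of powers of 2 for each 1-bit:
2^0 + 2^5 + 2^11
= 1 + 32 + 2048
= 2081



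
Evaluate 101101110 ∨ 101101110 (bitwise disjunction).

OR: 1 when either bit is 1
  101101110
| 101101110
-----------
  101101110
Decimal: 366 | 366 = 366



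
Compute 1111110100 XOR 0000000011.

XOR: 1 when bits differ
  1111110100
^ 0000000011
------------
  1111110111
Decimal: 1012 ^ 3 = 1015



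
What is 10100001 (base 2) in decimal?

Sum of powers of 2 for each 1-bit:
2^0 + 2^5 + 2^7
= 1 + 32 + 128
= 161



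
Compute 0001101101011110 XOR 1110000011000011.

XOR: 1 when bits differ
  0001101101011110
^ 1110000011000011
------------------
  1111101110011101
Decimal: 7006 ^ 57539 = 64413



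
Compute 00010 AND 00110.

AND: 1 only when both bits are 1
  00010
& 00110
-------
  00010
Decimal: 2 & 6 = 2



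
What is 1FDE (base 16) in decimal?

Expand by place value (powers of 16):
Digit values: F = 15, D = 13, E = 14
1FDE = 1 × 16^3 + 15 × 16^2 + 13 × 16^1 + 14 × 16^0
= 1 × 4096 + 15 × 256 + 13 × 16 + 14 × 1
= 4096 + 3840 + 208 + 14
= 8158



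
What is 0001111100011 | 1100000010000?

OR: 1 when either bit is 1
  0001111100011
| 1100000010000
---------------
  1101111110011
Decimal: 995 | 6160 = 7155



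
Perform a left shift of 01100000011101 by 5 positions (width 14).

Original: 01100000011101 (decimal 6173)
Shift left by 5 positions
Append 5 zeros on the right and drop the 5 high bits that overflow the 14-bit width
Result: 00001110100000 (decimal 928)
Equivalent: 6173 << 5 = 6173 × 2^5 = 197536, truncated to 14 bits = 928



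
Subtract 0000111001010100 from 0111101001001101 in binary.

Method 1 - Direct subtraction (column by column from the right: bit − bit − borrow-in; if negative, add 2 and borrow 1 from the next column):
borrow: 0001111111100000
        0111101001001101
-       0000111001010100
------------------------
        0110101111111001

Method 2 - Add two's complement:
Two's complement of 0000111001010100: invert → 1111000110101011, add 1 → 1111000110101100
  0111101001001101
+ 1111000110101100
------------------
 10110101111111001  (end carry out of the top bit = 1)
Discarding the end carry: 0110101111111001
Decimal check:
  0111101001001101 = 16384 + 8192 + 4096 + 2048 + 512 + 64 + 8 + 4 + 1 = 31309
  0000111001010100 = 2048 + 1024 + 512 + 64 + 16 + 4 = 3668
  31309 - 3668 = 27641, and 0110101111111001 = 16384 + 8192 + 2048 + 512 + 256 + 128 + 64 + 32 + 16 + 8 + 1 = 27641 ✓



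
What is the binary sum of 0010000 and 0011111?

Add column by column from the right: bit + bit + carry-in; write the sum mod 2, carry 1 when the sum is 2 or 3.
carry:  0100000
        0010000
+       0011111
---------------
       00101111
(the carry out of the leftmost column, 0, becomes the leading bit)
Decimal check:
  0010000 = 16
  0011111 = 16 + 8 + 4 + 2 + 1 = 31
  16 + 31 = 47, and 00101111 = 32 + 8 + 4 + 2 + 1 = 47 ✓



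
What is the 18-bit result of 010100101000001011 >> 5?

Original: 010100101000001011 (decimal 84491)
Shift right by 5 positions
Drop the 5 low bits; fill with zeros on the left
Result: 000000101001010000 (decimal 2640)
Equivalent: 84491 >> 5 = 84491 ÷ 2^5 = 2640



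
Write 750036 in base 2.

Using repeated division by 2:
750036 ÷ 2 = 375018 remainder 0
375018 ÷ 2 = 187509 remainder 0
187509 ÷ 2 = 93754 remainder 1
93754 ÷ 2 = 46877 remainder 0
46877 ÷ 2 = 23438 remainder 1
23438 ÷ 2 = 11719 remainder 0
11719 ÷ 2 = 5859 remainder 1
5859 ÷ 2 = 2929 remainder 1
2929 ÷ 2 = 1464 remainder 1
1464 ÷ 2 = 732 remainder 0
732 ÷ 2 = 366 remainder 0
366 ÷ 2 = 183 remainder 0
183 ÷ 2 = 91 remainder 1
91 ÷ 2 = 45 remainder 1
45 ÷ 2 = 22 remainder 1
22 ÷ 2 = 11 remainder 0
11 ÷ 2 = 5 remainder 1
5 ÷ 2 = 2 remainder 1
2 ÷ 2 = 1 remainder 0
1 ÷ 2 = 0 remainder 1
Reading remainders bottom to top: 10110111000111010100



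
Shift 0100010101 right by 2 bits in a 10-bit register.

Original: 0100010101 (decimal 277)
Shift right by 2 positions
Drop the 2 low bits; fill with zeros on the left
Result: 0001000101 (decimal 69)
Equivalent: 277 >> 2 = 277 ÷ 2^2 = 69



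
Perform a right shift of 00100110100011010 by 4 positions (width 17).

Original: 00100110100011010 (decimal 19738)
Shift right by 4 positions
Drop the 4 low bits; fill with zeros on the left
Result: 00000010011010001 (decimal 1233)
Equivalent: 19738 >> 4 = 19738 ÷ 2^4 = 1233



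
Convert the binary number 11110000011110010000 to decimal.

Sum of powers of 2 for each 1-bit:
2^4 + 2^7 + 2^8 + 2^9 + 2^10 + 2^16 + 2^17 + 2^18 + 2^19
= 16 + 128 + 256 + 512 + 1024 + 65536 + 131072 + 262144 + 524288
= 984976



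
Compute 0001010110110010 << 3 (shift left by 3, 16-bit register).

Original: 0001010110110010 (decimal 5554)
Shift left by 3 positions
Append 3 zeros on the right
Result: 1010110110010000 (decimal 44432)
Equivalent: 5554 << 3 = 5554 × 2^3 = 44432



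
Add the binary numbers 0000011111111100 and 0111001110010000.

Add column by column from the right: bit + bit + carry-in; write the sum mod 2, carry 1 when the sum is 2 or 3.
carry:  0000111111100000
        0000011111111100
+       0111001110010000
------------------------
       00111101110001100
(the carry out of the leftmost column, 0, becomes the leading bit)
Decimal check:
  0000011111111100 = 1024 + 512 + 256 + 128 + 64 + 32 + 16 + 8 + 4 = 2044
  0111001110010000 = 16384 + 8192 + 4096 + 512 + 256 + 128 + 16 = 29584
  2044 + 29584 = 31628, and 00111101110001100 = 16384 + 8192 + 4096 + 2048 + 512 + 256 + 128 + 8 + 4 = 31628 ✓



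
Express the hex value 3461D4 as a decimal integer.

Expand by place value (powers of 16):
Digit values: D = 13
3461D4 = 3 × 16^5 + 4 × 16^4 + 6 × 16^3 + 1 × 16^2 + 13 × 16^1 + 4 × 16^0
= 3 × 1048576 + 4 × 65536 + 6 × 4096 + 1 × 256 + 13 × 16 + 4 × 1
= 3145728 + 262144 + 24576 + 256 + 208 + 4
= 3432916



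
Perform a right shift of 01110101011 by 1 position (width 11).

Original: 01110101011 (decimal 939)
Shift right by 1 position
Drop the 1 low bit; fill with zero on the left
Result: 00111010101 (decimal 469)
Equivalent: 939 >> 1 = 939 ÷ 2^1 = 469



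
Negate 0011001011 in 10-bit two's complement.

Original: 0011001011
Step 1 - Invert all bits: 1100110100
Step 2 - Add 1: 1100110101
Verification: 0011001011 + 1100110101 = 10000000000; discarding the end carry (carry out of the top bit) leaves the 10-bit value 0000000000, as required for x + (-x)



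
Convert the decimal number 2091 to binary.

Using repeated division by 2:
2091 ÷ 2 = 1045 remainder 1
1045 ÷ 2 = 522 remainder 1
522 ÷ 2 = 261 remainder 0
261 ÷ 2 = 130 remainder 1
130 ÷ 2 = 65 remainder 0
65 ÷ 2 = 32 remainder 1
32 ÷ 2 = 16 remainder 0
16 ÷ 2 = 8 remainder 0
8 ÷ 2 = 4 remainder 0
4 ÷ 2 = 2 remainder 0
2 ÷ 2 = 1 remainder 0
1 ÷ 2 = 0 remainder 1
Reading remainders bottom to top: 100000101011



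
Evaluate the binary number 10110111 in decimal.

Sum of powers of 2 for each 1-bit:
2^0 + 2^1 + 2^2 + 2^4 + 2^5 + 2^7
= 1 + 2 + 4 + 16 + 32 + 128
= 183



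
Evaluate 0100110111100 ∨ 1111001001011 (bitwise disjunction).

OR: 1 when either bit is 1
  0100110111100
| 1111001001011
---------------
  1111111111111
Decimal: 2492 | 7755 = 8191



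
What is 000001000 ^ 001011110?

XOR: 1 when bits differ
  000001000
^ 001011110
-----------
  001010110
Decimal: 8 ^ 94 = 86



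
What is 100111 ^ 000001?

XOR: 1 when bits differ
  100111
^ 000001
--------
  100110
Decimal: 39 ^ 1 = 38



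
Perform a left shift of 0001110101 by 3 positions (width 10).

Original: 0001110101 (decimal 117)
Shift left by 3 positions
Append 3 zeros on the right
Result: 1110101000 (decimal 936)
Equivalent: 117 << 3 = 117 × 2^3 = 936



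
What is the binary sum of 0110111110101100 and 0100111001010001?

Add column by column from the right: bit + bit + carry-in; write the sum mod 2, carry 1 when the sum is 2 or 3.
carry:  1001110000000000
        0110111110101100
+       0100111001010001
------------------------
       01011110111111101
(the carry out of the leftmost column, 0, becomes the leading bit)
Decimal check:
  0110111110101100 = 16384 + 8192 + 2048 + 1024 + 512 + 256 + 128 + 32 + 8 + 4 = 28588
  0100111001010001 = 16384 + 2048 + 1024 + 512 + 64 + 16 + 1 = 20049
  28588 + 20049 = 48637, and 01011110111111101 = 32768 + 8192 + 4096 + 2048 + 1024 + 256 + 128 + 64 + 32 + 16 + 8 + 4 + 1 = 48637 ✓



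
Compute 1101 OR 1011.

OR: 1 when either bit is 1
  1101
| 1011
------
  1111
Decimal: 13 | 11 = 15



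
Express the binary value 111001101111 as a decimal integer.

Sum of powers of 2 for each 1-bit:
2^0 + 2^1 + 2^2 + 2^3 + 2^5 + 2^6 + 2^9 + 2^10 + 2^11
= 1 + 2 + 4 + 8 + 32 + 64 + 512 + 1024 + 2048
= 3695



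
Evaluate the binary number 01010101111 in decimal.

Sum of powers of 2 for each 1-bit:
2^0 + 2^1 + 2^2 + 2^3 + 2^5 + 2^7 + 2^9
= 1 + 2 + 4 + 8 + 32 + 128 + 512
= 687



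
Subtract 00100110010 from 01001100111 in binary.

Method 1 - Direct subtraction (column by column from the right: bit − bit − borrow-in; if negative, add 2 and borrow 1 from the next column):
borrow: 01001100000
        01001100111
-       00100110010
-------------------
        00100110101

Method 2 - Add two's complement:
Two's complement of 00100110010: invert → 11011001101, add 1 → 11011001110
  01001100111
+ 11011001110
-------------
 100100110101  (end carry out of the top bit = 1)
Discarding the end carry: 00100110101
Decimal check:
  01001100111 = 512 + 64 + 32 + 4 + 2 + 1 = 615
  00100110010 = 256 + 32 + 16 + 2 = 306
  615 - 306 = 309, and 00100110101 = 256 + 32 + 16 + 4 + 1 = 309 ✓



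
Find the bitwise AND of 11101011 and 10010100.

AND: 1 only when both bits are 1
  11101011
& 10010100
----------
  10000000
Decimal: 235 & 148 = 128



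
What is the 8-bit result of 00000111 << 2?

Original: 00000111 (decimal 7)
Shift left by 2 positions
Append 2 zeros on the right
Result: 00011100 (decimal 28)
Equivalent: 7 << 2 = 7 × 2^2 = 28



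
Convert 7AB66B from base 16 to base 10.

Expand by place value (powers of 16):
Digit values: A = 10, B = 11
7AB66B = 7 × 16^5 + 10 × 16^4 + 11 × 16^3 + 6 × 16^2 + 6 × 16^1 + 11 × 16^0
= 7 × 1048576 + 10 × 65536 + 11 × 4096 + 6 × 256 + 6 × 16 + 11 × 1
= 7340032 + 655360 + 45056 + 1536 + 96 + 11
= 8042091



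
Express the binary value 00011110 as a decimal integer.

Sum of powers of 2 for each 1-bit:
2^1 + 2^2 + 2^3 + 2^4
= 2 + 4 + 8 + 16
= 30



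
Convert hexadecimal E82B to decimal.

Expand by place value (powers of 16):
Digit values: E = 14, B = 11
E82B = 14 × 16^3 + 8 × 16^2 + 2 × 16^1 + 11 × 16^0
= 14 × 4096 + 8 × 256 + 2 × 16 + 11 × 1
= 57344 + 2048 + 32 + 11
= 59435



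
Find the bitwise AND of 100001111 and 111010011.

AND: 1 only when both bits are 1
  100001111
& 111010011
-----------
  100000011
Decimal: 271 & 467 = 259



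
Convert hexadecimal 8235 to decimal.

Expand by place value (powers of 16):
8235 = 8 × 16^3 + 2 × 16^2 + 3 × 16^1 + 5 × 16^0
= 8 × 4096 + 2 × 256 + 3 × 16 + 5 × 1
= 32768 + 512 + 48 + 5
= 33333



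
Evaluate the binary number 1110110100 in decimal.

Sum of powers of 2 for each 1-bit:
2^2 + 2^4 + 2^5 + 2^7 + 2^8 + 2^9
= 4 + 16 + 32 + 128 + 256 + 512
= 948



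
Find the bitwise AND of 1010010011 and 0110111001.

AND: 1 only when both bits are 1
  1010010011
& 0110111001
------------
  0010010001
Decimal: 659 & 441 = 145



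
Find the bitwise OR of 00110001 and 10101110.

OR: 1 when either bit is 1
  00110001
| 10101110
----------
  10111111
Decimal: 49 | 174 = 191



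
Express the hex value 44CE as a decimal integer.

Expand by place value (powers of 16):
Digit values: C = 12, E = 14
44CE = 4 × 16^3 + 4 × 16^2 + 12 × 16^1 + 14 × 16^0
= 4 × 4096 + 4 × 256 + 12 × 16 + 14 × 1
= 16384 + 1024 + 192 + 14
= 17614



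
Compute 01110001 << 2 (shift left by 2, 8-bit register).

Original: 01110001 (decimal 113)
Shift left by 2 positions
Append 2 zeros on the right and drop the 2 high bits that overflow the 8-bit width
Result: 11000100 (decimal 196)
Equivalent: 113 << 2 = 113 × 2^2 = 452, truncated to 8 bits = 196



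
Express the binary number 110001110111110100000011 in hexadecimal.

Group into 4-bit nibbles from right:
  1100 = C
  0111 = 7
  0111 = 7
  1101 = D
  0000 = 0
  0011 = 3
Result: C77D03



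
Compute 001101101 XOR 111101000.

XOR: 1 when bits differ
  001101101
^ 111101000
-----------
  110000101
Decimal: 109 ^ 488 = 389



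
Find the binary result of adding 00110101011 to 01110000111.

Add column by column from the right: bit + bit + carry-in; write the sum mod 2, carry 1 when the sum is 2 or 3.
carry:  11100011110
        00110101011
+       01110000111
-------------------
       010100110010
(the carry out of the leftmost column, 0, becomes the leading bit)
Decimal check:
  00110101011 = 256 + 128 + 32 + 8 + 2 + 1 = 427
  01110000111 = 512 + 256 + 128 + 4 + 2 + 1 = 903
  427 + 903 = 1330, and 010100110010 = 1024 + 256 + 32 + 16 + 2 = 1330 ✓



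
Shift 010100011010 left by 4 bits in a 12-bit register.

Original: 010100011010 (decimal 1306)
Shift left by 4 positions
Append 4 zeros on the right and drop the 4 high bits that overflow the 12-bit width
Result: 000110100000 (decimal 416)
Equivalent: 1306 << 4 = 1306 × 2^4 = 20896, truncated to 12 bits = 416



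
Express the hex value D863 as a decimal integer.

Expand by place value (powers of 16):
Digit values: D = 13
D863 = 13 × 16^3 + 8 × 16^2 + 6 × 16^1 + 3 × 16^0
= 13 × 4096 + 8 × 256 + 6 × 16 + 3 × 1
= 53248 + 2048 + 96 + 3
= 55395



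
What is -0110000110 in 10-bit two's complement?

Original: 0110000110
Step 1 - Invert all bits: 1001111001
Step 2 - Add 1: 1001111010
Verification: 0110000110 + 1001111010 = 10000000000; discarding the end carry (carry out of the top bit) leaves the 10-bit value 0000000000, as required for x + (-x)



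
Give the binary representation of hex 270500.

Convert each hex digit to 4 bits:
  2 = 0010
  7 = 0111
  0 = 0000
  5 = 0101
  0 = 0000
  0 = 0000
Concatenate: 001001110000010100000000



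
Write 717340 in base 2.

Using repeated division by 2:
717340 ÷ 2 = 358670 remainder 0
358670 ÷ 2 = 179335 remainder 0
179335 ÷ 2 = 89667 remainder 1
89667 ÷ 2 = 44833 remainder 1
44833 ÷ 2 = 22416 remainder 1
22416 ÷ 2 = 11208 remainder 0
11208 ÷ 2 = 5604 remainder 0
5604 ÷ 2 = 2802 remainder 0
2802 ÷ 2 = 1401 remainder 0
1401 ÷ 2 = 700 remainder 1
700 ÷ 2 = 350 remainder 0
350 ÷ 2 = 175 remainder 0
175 ÷ 2 = 87 remainder 1
87 ÷ 2 = 43 remainder 1
43 ÷ 2 = 21 remainder 1
21 ÷ 2 = 10 remainder 1
10 ÷ 2 = 5 remainder 0
5 ÷ 2 = 2 remainder 1
2 ÷ 2 = 1 remainder 0
1 ÷ 2 = 0 remainder 1
Reading remainders bottom to top: 10101111001000011100



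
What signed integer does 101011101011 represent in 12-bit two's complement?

Binary: 101011101011
Sign bit: 1 (negative)
Invert: 010100010100
Add 1:  010100010101
Magnitude: 010100010101 = 1024 + 256 + 16 + 4 + 1 = 1301
Value: -1301



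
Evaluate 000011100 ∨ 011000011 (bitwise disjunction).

OR: 1 when either bit is 1
  000011100
| 011000011
-----------
  011011111
Decimal: 28 | 195 = 223



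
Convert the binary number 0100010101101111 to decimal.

Sum of powers of 2 for each 1-bit:
2^0 + 2^1 + 2^2 + 2^3 + 2^5 + 2^6 + 2^8 + 2^10 + 2^14
= 1 + 2 + 4 + 8 + 32 + 64 + 256 + 1024 + 16384
= 17775



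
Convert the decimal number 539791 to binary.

Using repeated division by 2:
539791 ÷ 2 = 269895 remainder 1
269895 ÷ 2 = 134947 remainder 1
134947 ÷ 2 = 67473 remainder 1
67473 ÷ 2 = 33736 remainder 1
33736 ÷ 2 = 16868 remainder 0
16868 ÷ 2 = 8434 remainder 0
8434 ÷ 2 = 4217 remainder 0
4217 ÷ 2 = 2108 remainder 1
2108 ÷ 2 = 1054 remainder 0
1054 ÷ 2 = 527 remainder 0
527 ÷ 2 = 263 remainder 1
263 ÷ 2 = 131 remainder 1
131 ÷ 2 = 65 remainder 1
65 ÷ 2 = 32 remainder 1
32 ÷ 2 = 16 remainder 0
16 ÷ 2 = 8 remainder 0
8 ÷ 2 = 4 remainder 0
4 ÷ 2 = 2 remainder 0
2 ÷ 2 = 1 remainder 0
1 ÷ 2 = 0 remainder 1
Reading remainders bottom to top: 10000011110010001111



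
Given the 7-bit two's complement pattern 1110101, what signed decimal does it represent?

Binary: 1110101
Sign bit: 1 (negative)
Invert: 0001010
Add 1:  0001011
Magnitude: 0001011 = 8 + 2 + 1 = 11
Value: -11



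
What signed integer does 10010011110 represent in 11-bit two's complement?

Binary: 10010011110
Sign bit: 1 (negative)
Invert: 01101100001
Add 1:  01101100010
Magnitude: 01101100010 = 512 + 256 + 64 + 32 + 2 = 866
Value: -866



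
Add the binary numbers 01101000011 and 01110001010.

Add column by column from the right: bit + bit + carry-in; write the sum mod 2, carry 1 when the sum is 2 or 3.
carry:  11000000100
        01101000011
+       01110001010
-------------------
       011011001101
(the carry out of the leftmost column, 0, becomes the leading bit)
Decimal check:
  01101000011 = 512 + 256 + 64 + 2 + 1 = 835
  01110001010 = 512 + 256 + 128 + 8 + 2 = 906
  835 + 906 = 1741, and 011011001101 = 1024 + 512 + 128 + 64 + 8 + 4 + 1 = 1741 ✓



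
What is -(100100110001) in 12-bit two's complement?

Original (sign bit 1, negative): 100100110001
Step 1 - Invert all bits: 011011001110
Step 2 - Add 1: 011011001111
Verification: 100100110001 + 011011001111 = 1000000000000; discarding the end carry (carry out of the top bit) leaves the 12-bit value 000000000000, as required for x + (-x)



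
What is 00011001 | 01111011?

OR: 1 when either bit is 1
  00011001
| 01111011
----------
  01111011
Decimal: 25 | 123 = 123



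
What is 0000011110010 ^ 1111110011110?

XOR: 1 when bits differ
  0000011110010
^ 1111110011110
---------------
  1111101101100
Decimal: 242 ^ 8094 = 8044



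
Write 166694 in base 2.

Using repeated division by 2:
166694 ÷ 2 = 83347 remainder 0
83347 ÷ 2 = 41673 remainder 1
41673 ÷ 2 = 20836 remainder 1
20836 ÷ 2 = 10418 remainder 0
10418 ÷ 2 = 5209 remainder 0
5209 ÷ 2 = 2604 remainder 1
2604 ÷ 2 = 1302 remainder 0
1302 ÷ 2 = 651 remainder 0
651 ÷ 2 = 325 remainder 1
325 ÷ 2 = 162 remainder 1
162 ÷ 2 = 81 remainder 0
81 ÷ 2 = 40 remainder 1
40 ÷ 2 = 20 remainder 0
20 ÷ 2 = 10 remainder 0
10 ÷ 2 = 5 remainder 0
5 ÷ 2 = 2 remainder 1
2 ÷ 2 = 1 remainder 0
1 ÷ 2 = 0 remainder 1
Reading remainders bottom to top: 101000101100100110



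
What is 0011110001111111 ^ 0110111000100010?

XOR: 1 when bits differ
  0011110001111111
^ 0110111000100010
------------------
  0101001001011101
Decimal: 15487 ^ 28194 = 21085



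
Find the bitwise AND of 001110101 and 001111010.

AND: 1 only when both bits are 1
  001110101
& 001111010
-----------
  001110000
Decimal: 117 & 122 = 112



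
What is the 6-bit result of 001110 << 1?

Original: 001110 (decimal 14)
Shift left by 1 position
Append 1 zero on the right
Result: 011100 (decimal 28)
Equivalent: 14 << 1 = 14 × 2^1 = 28



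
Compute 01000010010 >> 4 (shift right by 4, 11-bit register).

Original: 01000010010 (decimal 530)
Shift right by 4 positions
Drop the 4 low bits; fill with zeros on the left
Result: 00000100001 (decimal 33)
Equivalent: 530 >> 4 = 530 ÷ 2^4 = 33



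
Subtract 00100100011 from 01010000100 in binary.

Method 1 - Direct subtraction (column by column from the right: bit − bit − borrow-in; if negative, add 2 and borrow 1 from the next column):
borrow: 01011000110
        01010000100
-       00100100011
-------------------
        00101100001

Method 2 - Add two's complement:
Two's complement of 00100100011: invert → 11011011100, add 1 → 11011011101
  01010000100
+ 11011011101
-------------
 100101100001  (end carry out of the top bit = 1)
Discarding the end carry: 00101100001
Decimal check:
  01010000100 = 512 + 128 + 4 = 644
  00100100011 = 256 + 32 + 2 + 1 = 291
  644 - 291 = 353, and 00101100001 = 256 + 64 + 32 + 1 = 353 ✓



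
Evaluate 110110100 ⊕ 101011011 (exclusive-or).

XOR: 1 when bits differ
  110110100
^ 101011011
-----------
  011101111
Decimal: 436 ^ 347 = 239



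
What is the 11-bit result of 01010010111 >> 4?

Original: 01010010111 (decimal 663)
Shift right by 4 positions
Drop the 4 low bits; fill with zeros on the left
Result: 00000101001 (decimal 41)
Equivalent: 663 >> 4 = 663 ÷ 2^4 = 41



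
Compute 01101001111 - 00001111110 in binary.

Method 1 - Direct subtraction (column by column from the right: bit − bit − borrow-in; if negative, add 2 and borrow 1 from the next column):
borrow: 00111100000
        01101001111
-       00001111110
-------------------
        01011010001

Method 2 - Add two's complement:
Two's complement of 00001111110: invert → 11110000001, add 1 → 11110000010
  01101001111
+ 11110000010
-------------
 101011010001  (end carry out of the top bit = 1)
Discarding the end carry: 01011010001
Decimal check:
  01101001111 = 512 + 256 + 64 + 8 + 4 + 2 + 1 = 847
  00001111110 = 64 + 32 + 16 + 8 + 4 + 2 = 126
  847 - 126 = 721, and 01011010001 = 512 + 128 + 64 + 16 + 1 = 721 ✓



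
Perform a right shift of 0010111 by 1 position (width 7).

Original: 0010111 (decimal 23)
Shift right by 1 position
Drop the 1 low bit; fill with zero on the left
Result: 0001011 (decimal 11)
Equivalent: 23 >> 1 = 23 ÷ 2^1 = 11



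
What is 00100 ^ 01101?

XOR: 1 when bits differ
  00100
^ 01101
-------
  01001
Decimal: 4 ^ 13 = 9



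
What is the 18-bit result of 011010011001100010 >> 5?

Original: 011010011001100010 (decimal 108130)
Shift right by 5 positions
Drop the 5 low bits; fill with zeros on the left
Result: 000000110100110011 (decimal 3379)
Equivalent: 108130 >> 5 = 108130 ÷ 2^5 = 3379



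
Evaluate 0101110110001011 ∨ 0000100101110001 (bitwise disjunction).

OR: 1 when either bit is 1
  0101110110001011
| 0000100101110001
------------------
  0101110111111011
Decimal: 23947 | 2417 = 24059



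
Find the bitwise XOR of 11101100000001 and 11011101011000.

XOR: 1 when bits differ
  11101100000001
^ 11011101011000
----------------
  00110001011001
Decimal: 15105 ^ 14168 = 3161



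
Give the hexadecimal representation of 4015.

Using repeated division by 16 (digits 10–15 are A–F):
4015 ÷ 16 = 250 remainder 15 (F)
250 ÷ 16 = 15 remainder 10 (A)
15 ÷ 16 = 0 remainder 15 (F)
Reading remainders bottom to top: FAF



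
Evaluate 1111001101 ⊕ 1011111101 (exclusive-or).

XOR: 1 when bits differ
  1111001101
^ 1011111101
------------
  0100110000
Decimal: 973 ^ 765 = 304



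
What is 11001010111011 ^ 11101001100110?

XOR: 1 when bits differ
  11001010111011
^ 11101001100110
----------------
  00100011011101
Decimal: 12987 ^ 14950 = 2269



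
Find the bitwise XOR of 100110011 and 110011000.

XOR: 1 when bits differ
  100110011
^ 110011000
-----------
  010101011
Decimal: 307 ^ 408 = 171



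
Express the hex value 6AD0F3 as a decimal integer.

Expand by place value (powers of 16):
Digit values: A = 10, D = 13, F = 15
6AD0F3 = 6 × 16^5 + 10 × 16^4 + 13 × 16^3 + 0 × 16^2 + 15 × 16^1 + 3 × 16^0
= 6 × 1048576 + 10 × 65536 + 13 × 4096 + 0 × 256 + 15 × 16 + 3 × 1
= 6291456 + 655360 + 53248 + 0 + 240 + 3
= 7000307



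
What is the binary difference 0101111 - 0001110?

Method 1 - Direct subtraction (column by column from the right: bit − bit − borrow-in; if negative, add 2 and borrow 1 from the next column):
borrow: 0000000
        0101111
-       0001110
---------------
        0100001

Method 2 - Add two's complement:
Two's complement of 0001110: invert → 1110001, add 1 → 1110010
  0101111
+ 1110010
---------
 10100001  (end carry out of the top bit = 1)
Discarding the end carry: 0100001
Decimal check:
  0101111 = 32 + 8 + 4 + 2 + 1 = 47
  0001110 = 8 + 4 + 2 = 14
  47 - 14 = 33, and 0100001 = 32 + 1 = 33 ✓



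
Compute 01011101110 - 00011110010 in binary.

Method 1 - Direct subtraction (column by column from the right: bit − bit − borrow-in; if negative, add 2 and borrow 1 from the next column):
borrow: 01111100000
        01011101110
-       00011110010
-------------------
        00111111100

Method 2 - Add two's complement:
Two's complement of 00011110010: invert → 11100001101, add 1 → 11100001110
  01011101110
+ 11100001110
-------------
 100111111100  (end carry out of the top bit = 1)
Discarding the end carry: 00111111100
Decimal check:
  01011101110 = 512 + 128 + 64 + 32 + 8 + 4 + 2 = 750
  00011110010 = 128 + 64 + 32 + 16 + 2 = 242
  750 - 242 = 508, and 00111111100 = 256 + 128 + 64 + 32 + 16 + 8 + 4 = 508 ✓



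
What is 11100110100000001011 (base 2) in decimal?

Sum of powers of 2 for each 1-bit:
2^0 + 2^1 + 2^3 + 2^11 + 2^13 + 2^14 + 2^17 + 2^18 + 2^19
= 1 + 2 + 8 + 2048 + 8192 + 16384 + 131072 + 262144 + 524288
= 944139



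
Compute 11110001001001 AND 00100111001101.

AND: 1 only when both bits are 1
  11110001001001
& 00100111001101
----------------
  00100001001001
Decimal: 15433 & 2509 = 2121



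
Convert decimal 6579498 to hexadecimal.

Using repeated division by 16 (digits 10–15 are A–F):
6579498 ÷ 16 = 411218 remainder 10 (A)
411218 ÷ 16 = 25701 remainder 2
25701 ÷ 16 = 1606 remainder 5
1606 ÷ 16 = 100 remainder 6
100 ÷ 16 = 6 remainder 4
6 ÷ 16 = 0 remainder 6
Reading remainders bottom to top: 64652A



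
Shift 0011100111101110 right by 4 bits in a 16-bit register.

Original: 0011100111101110 (decimal 14830)
Shift right by 4 positions
Drop the 4 low bits; fill with zeros on the left
Result: 0000001110011110 (decimal 926)
Equivalent: 14830 >> 4 = 14830 ÷ 2^4 = 926



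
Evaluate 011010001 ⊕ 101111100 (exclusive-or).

XOR: 1 when bits differ
  011010001
^ 101111100
-----------
  110101101
Decimal: 209 ^ 380 = 429



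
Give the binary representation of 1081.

Using repeated division by 2:
1081 ÷ 2 = 540 remainder 1
540 ÷ 2 = 270 remainder 0
270 ÷ 2 = 135 remainder 0
135 ÷ 2 = 67 remainder 1
67 ÷ 2 = 33 remainder 1
33 ÷ 2 = 16 remainder 1
16 ÷ 2 = 8 remainder 0
8 ÷ 2 = 4 remainder 0
4 ÷ 2 = 2 remainder 0
2 ÷ 2 = 1 remainder 0
1 ÷ 2 = 0 remainder 1
Reading remainders bottom to top: 10000111001



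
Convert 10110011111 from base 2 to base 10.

Sum of powers of 2 for each 1-bit:
2^0 + 2^1 + 2^2 + 2^3 + 2^4 + 2^7 + 2^8 + 2^10
= 1 + 2 + 4 + 8 + 16 + 128 + 256 + 1024
= 1439



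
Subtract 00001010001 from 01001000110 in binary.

Method 1 - Direct subtraction (column by column from the right: bit − bit − borrow-in; if negative, add 2 and borrow 1 from the next column):
borrow: 01111100010
        01001000110
-       00001010001
-------------------
        00111110101

Method 2 - Add two's complement:
Two's complement of 00001010001: invert → 11110101110, add 1 → 11110101111
  01001000110
+ 11110101111
-------------
 100111110101  (end carry out of the top bit = 1)
Discarding the end carry: 00111110101
Decimal check:
  01001000110 = 512 + 64 + 4 + 2 = 582
  00001010001 = 64 + 16 + 1 = 81
  582 - 81 = 501, and 00111110101 = 256 + 128 + 64 + 32 + 16 + 4 + 1 = 501 ✓



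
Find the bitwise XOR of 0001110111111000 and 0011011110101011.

XOR: 1 when bits differ
  0001110111111000
^ 0011011110101011
------------------
  0010101001010011
Decimal: 7672 ^ 14251 = 10835



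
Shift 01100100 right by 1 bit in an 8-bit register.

Original: 01100100 (decimal 100)
Shift right by 1 position
Drop the 1 low bit; fill with zero on the left
Result: 00110010 (decimal 50)
Equivalent: 100 >> 1 = 100 ÷ 2^1 = 50



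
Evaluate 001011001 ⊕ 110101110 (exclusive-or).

XOR: 1 when bits differ
  001011001
^ 110101110
-----------
  111110111
Decimal: 89 ^ 430 = 503



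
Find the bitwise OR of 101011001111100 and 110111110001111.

OR: 1 when either bit is 1
  101011001111100
| 110111110001111
-----------------
  111111111111111
Decimal: 22140 | 28559 = 32767



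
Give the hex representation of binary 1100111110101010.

Group into 4-bit nibbles from right:
  1100 = C
  1111 = F
  1010 = A
  1010 = A
Result: CFAA



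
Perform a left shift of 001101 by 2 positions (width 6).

Original: 001101 (decimal 13)
Shift left by 2 positions
Append 2 zeros on the right
Result: 110100 (decimal 52)
Equivalent: 13 << 2 = 13 × 2^2 = 52



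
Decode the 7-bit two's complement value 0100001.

Binary: 0100001
Sign bit: 0 (non-negative)
Read directly as an unsigned value:
0100001 = 32 + 1 = 33
Value: 33



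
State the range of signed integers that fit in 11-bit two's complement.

For 11-bit two's complement:
Minimum: -2^10 = -1024
Maximum: 2^10 - 1 = 1023



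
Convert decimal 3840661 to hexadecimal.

Using repeated division by 16 (digits 10–15 are A–F):
3840661 ÷ 16 = 240041 remainder 5
240041 ÷ 16 = 15002 remainder 9
15002 ÷ 16 = 937 remainder 10 (A)
937 ÷ 16 = 58 remainder 9
58 ÷ 16 = 3 remainder 10 (A)
3 ÷ 16 = 0 remainder 3
Reading remainders bottom to top: 3A9A95



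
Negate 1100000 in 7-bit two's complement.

Original (sign bit 1, negative): 1100000
Step 1 - Invert all bits: 0011111
Step 2 - Add 1: 0100000
Verification: 1100000 + 0100000 = 10000000; discarding the end carry (carry out of the top bit) leaves the 7-bit value 0000000, as required for x + (-x)



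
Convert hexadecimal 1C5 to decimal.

Expand by place value (powers of 16):
Digit values: C = 12
1C5 = 1 × 16^2 + 12 × 16^1 + 5 × 16^0
= 1 × 256 + 12 × 16 + 5 × 1
= 256 + 192 + 5
= 453



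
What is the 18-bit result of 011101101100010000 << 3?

Original: 011101101100010000 (decimal 121616)
Shift left by 3 positions
Append 3 zeros on the right and drop the 3 high bits that overflow the 18-bit width
Result: 101101100010000000 (decimal 186496)
Equivalent: 121616 << 3 = 121616 × 2^3 = 972928, truncated to 18 bits = 186496



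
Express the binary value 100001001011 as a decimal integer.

Sum of powers of 2 for each 1-bit:
2^0 + 2^1 + 2^3 + 2^6 + 2^11
= 1 + 2 + 8 + 64 + 2048
= 2123



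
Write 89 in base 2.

Using repeated division by 2:
89 ÷ 2 = 44 remainder 1
44 ÷ 2 = 22 remainder 0
22 ÷ 2 = 11 remainder 0
11 ÷ 2 = 5 remainder 1
5 ÷ 2 = 2 remainder 1
2 ÷ 2 = 1 remainder 0
1 ÷ 2 = 0 remainder 1
Reading remainders bottom to top: 1011001



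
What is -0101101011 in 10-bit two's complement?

Original: 0101101011
Step 1 - Invert all bits: 1010010100
Step 2 - Add 1: 1010010101
Verification: 0101101011 + 1010010101 = 10000000000; discarding the end carry (carry out of the top bit) leaves the 10-bit value 0000000000, as required for x + (-x)



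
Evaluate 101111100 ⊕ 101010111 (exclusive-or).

XOR: 1 when bits differ
  101111100
^ 101010111
-----------
  000101011
Decimal: 380 ^ 343 = 43



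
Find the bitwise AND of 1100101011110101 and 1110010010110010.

AND: 1 only when both bits are 1
  1100101011110101
& 1110010010110010
------------------
  1100000010110000
Decimal: 51957 & 58546 = 49328



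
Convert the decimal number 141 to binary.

Using repeated division by 2:
141 ÷ 2 = 70 remainder 1
70 ÷ 2 = 35 remainder 0
35 ÷ 2 = 17 remainder 1
17 ÷ 2 = 8 remainder 1
8 ÷ 2 = 4 remainder 0
4 ÷ 2 = 2 remainder 0
2 ÷ 2 = 1 remainder 0
1 ÷ 2 = 0 remainder 1
Reading remainders bottom to top: 10001101



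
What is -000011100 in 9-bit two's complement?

Original: 000011100
Step 1 - Invert all bits: 111100011
Step 2 - Add 1: 111100100
Verification: 000011100 + 111100100 = 1000000000; discarding the end carry (carry out of the top bit) leaves the 9-bit value 000000000, as required for x + (-x)



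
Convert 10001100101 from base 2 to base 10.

Sum of powers of 2 for each 1-bit:
2^0 + 2^2 + 2^5 + 2^6 + 2^10
= 1 + 4 + 32 + 64 + 1024
= 1125



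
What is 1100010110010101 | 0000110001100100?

OR: 1 when either bit is 1
  1100010110010101
| 0000110001100100
------------------
  1100110111110101
Decimal: 50581 | 3172 = 52725



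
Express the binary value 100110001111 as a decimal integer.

Sum of powers of 2 for each 1-bit:
2^0 + 2^1 + 2^2 + 2^3 + 2^7 + 2^8 + 2^11
= 1 + 2 + 4 + 8 + 128 + 256 + 2048
= 2447



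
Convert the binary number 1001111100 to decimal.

Sum of powers of 2 for each 1-bit:
2^2 + 2^3 + 2^4 + 2^5 + 2^6 + 2^9
= 4 + 8 + 16 + 32 + 64 + 512
= 636



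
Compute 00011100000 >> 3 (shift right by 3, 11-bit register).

Original: 00011100000 (decimal 224)
Shift right by 3 positions
Drop the 3 low bits; fill with zeros on the left
Result: 00000011100 (decimal 28)
Equivalent: 224 >> 3 = 224 ÷ 2^3 = 28



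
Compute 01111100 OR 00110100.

OR: 1 when either bit is 1
  01111100
| 00110100
----------
  01111100
Decimal: 124 | 52 = 124



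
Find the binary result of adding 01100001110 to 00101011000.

Add column by column from the right: bit + bit + carry-in; write the sum mod 2, carry 1 when the sum is 2 or 3.
carry:  11000110000
        01100001110
+       00101011000
-------------------
       010001100110
(the carry out of the leftmost column, 0, becomes the leading bit)
Decimal check:
  01100001110 = 512 + 256 + 8 + 4 + 2 = 782
  00101011000 = 256 + 64 + 16 + 8 = 344
  782 + 344 = 1126, and 010001100110 = 1024 + 64 + 32 + 4 + 2 = 1126 ✓



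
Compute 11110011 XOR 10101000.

XOR: 1 when bits differ
  11110011
^ 10101000
----------
  01011011
Decimal: 243 ^ 168 = 91



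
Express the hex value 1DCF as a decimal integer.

Expand by place value (powers of 16):
Digit values: D = 13, C = 12, F = 15
1DCF = 1 × 16^3 + 13 × 16^2 + 12 × 16^1 + 15 × 16^0
= 1 × 4096 + 13 × 256 + 12 × 16 + 15 × 1
= 4096 + 3328 + 192 + 15
= 7631



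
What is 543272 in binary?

Using repeated division by 2:
543272 ÷ 2 = 271636 remainder 0
271636 ÷ 2 = 135818 remainder 0
135818 ÷ 2 = 67909 remainder 0
67909 ÷ 2 = 33954 remainder 1
33954 ÷ 2 = 16977 remainder 0
16977 ÷ 2 = 8488 remainder 1
8488 ÷ 2 = 4244 remainder 0
4244 ÷ 2 = 2122 remainder 0
2122 ÷ 2 = 1061 remainder 0
1061 ÷ 2 = 530 remainder 1
530 ÷ 2 = 265 remainder 0
265 ÷ 2 = 132 remainder 1
132 ÷ 2 = 66 remainder 0
66 ÷ 2 = 33 remainder 0
33 ÷ 2 = 16 remainder 1
16 ÷ 2 = 8 remainder 0
8 ÷ 2 = 4 remainder 0
4 ÷ 2 = 2 remainder 0
2 ÷ 2 = 1 remainder 0
1 ÷ 2 = 0 remainder 1
Reading remainders bottom to top: 10000100101000101000



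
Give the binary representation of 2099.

Using repeated division by 2:
2099 ÷ 2 = 1049 remainder 1
1049 ÷ 2 = 524 remainder 1
524 ÷ 2 = 262 remainder 0
262 ÷ 2 = 131 remainder 0
131 ÷ 2 = 65 remainder 1
65 ÷ 2 = 32 remainder 1
32 ÷ 2 = 16 remainder 0
16 ÷ 2 = 8 remainder 0
8 ÷ 2 = 4 remainder 0
4 ÷ 2 = 2 remainder 0
2 ÷ 2 = 1 remainder 0
1 ÷ 2 = 0 remainder 1
Reading remainders bottom to top: 100000110011



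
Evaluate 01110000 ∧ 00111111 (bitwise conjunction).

AND: 1 only when both bits are 1
  01110000
& 00111111
----------
  00110000
Decimal: 112 & 63 = 48



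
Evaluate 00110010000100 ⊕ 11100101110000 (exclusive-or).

XOR: 1 when bits differ
  00110010000100
^ 11100101110000
----------------
  11010111110100
Decimal: 3204 ^ 14704 = 13812



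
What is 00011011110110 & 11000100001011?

AND: 1 only when both bits are 1
  00011011110110
& 11000100001011
----------------
  00000000000010
Decimal: 1782 & 12555 = 2



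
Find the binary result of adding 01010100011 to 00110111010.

Add column by column from the right: bit + bit + carry-in; write the sum mod 2, carry 1 when the sum is 2 or 3.
carry:  11101000100
        01010100011
+       00110111010
-------------------
       010001011101
(the carry out of the leftmost column, 0, becomes the leading bit)
Decimal check:
  01010100011 = 512 + 128 + 32 + 2 + 1 = 675
  00110111010 = 256 + 128 + 32 + 16 + 8 + 2 = 442
  675 + 442 = 1117, and 010001011101 = 1024 + 64 + 16 + 8 + 4 + 1 = 1117 ✓



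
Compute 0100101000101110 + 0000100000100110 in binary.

Add column by column from the right: bit + bit + carry-in; write the sum mod 2, carry 1 when the sum is 2 or 3.
carry:  0001000001011100
        0100101000101110
+       0000100000100110
------------------------
       00101001001010100
(the carry out of the leftmost column, 0, becomes the leading bit)
Decimal check:
  0100101000101110 = 16384 + 2048 + 512 + 32 + 8 + 4 + 2 = 18990
  0000100000100110 = 2048 + 32 + 4 + 2 = 2086
  18990 + 2086 = 21076, and 00101001001010100 = 16384 + 4096 + 512 + 64 + 16 + 4 = 21076 ✓



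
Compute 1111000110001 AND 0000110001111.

AND: 1 only when both bits are 1
  1111000110001
& 0000110001111
---------------
  0000000000001
Decimal: 7729 & 399 = 1



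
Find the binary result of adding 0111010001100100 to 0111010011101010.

Add column by column from the right: bit + bit + carry-in; write the sum mod 2, carry 1 when the sum is 2 or 3.
carry:  1110100111000000
        0111010001100100
+       0111010011101010
------------------------
       01110100101001110
(the carry out of the leftmost column, 0, becomes the leading bit)
Decimal check:
  0111010001100100 = 16384 + 8192 + 4096 + 1024 + 64 + 32 + 4 = 29796
  0111010011101010 = 16384 + 8192 + 4096 + 1024 + 128 + 64 + 32 + 8 + 2 = 29930
  29796 + 29930 = 59726, and 01110100101001110 = 32768 + 16384 + 8192 + 2048 + 256 + 64 + 8 + 4 + 2 = 59726 ✓



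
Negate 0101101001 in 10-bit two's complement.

Original: 0101101001
Step 1 - Invert all bits: 1010010110
Step 2 - Add 1: 1010010111
Verification: 0101101001 + 1010010111 = 10000000000; discarding the end carry (carry out of the top bit) leaves the 10-bit value 0000000000, as required for x + (-x)



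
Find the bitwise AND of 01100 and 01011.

AND: 1 only when both bits are 1
  01100
& 01011
-------
  01000
Decimal: 12 & 11 = 8



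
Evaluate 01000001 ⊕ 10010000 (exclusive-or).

XOR: 1 when bits differ
  01000001
^ 10010000
----------
  11010001
Decimal: 65 ^ 144 = 209



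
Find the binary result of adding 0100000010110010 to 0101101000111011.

Add column by column from the right: bit + bit + carry-in; write the sum mod 2, carry 1 when the sum is 2 or 3.
carry:  1000000001100100
        0100000010110010
+       0101101000111011
------------------------
       01001101011101101
(the carry out of the leftmost column, 0, becomes the leading bit)
Decimal check:
  0100000010110010 = 16384 + 128 + 32 + 16 + 2 = 16562
  0101101000111011 = 16384 + 4096 + 2048 + 512 + 32 + 16 + 8 + 2 + 1 = 23099
  16562 + 23099 = 39661, and 01001101011101101 = 32768 + 4096 + 2048 + 512 + 128 + 64 + 32 + 8 + 4 + 1 = 39661 ✓



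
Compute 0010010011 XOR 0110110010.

XOR: 1 when bits differ
  0010010011
^ 0110110010
------------
  0100100001
Decimal: 147 ^ 434 = 289



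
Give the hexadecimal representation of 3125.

Using repeated division by 16 (digits 10–15 are A–F):
3125 ÷ 16 = 195 remainder 5
195 ÷ 16 = 12 remainder 3
12 ÷ 16 = 0 remainder 12 (C)
Reading remainders bottom to top: C35

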